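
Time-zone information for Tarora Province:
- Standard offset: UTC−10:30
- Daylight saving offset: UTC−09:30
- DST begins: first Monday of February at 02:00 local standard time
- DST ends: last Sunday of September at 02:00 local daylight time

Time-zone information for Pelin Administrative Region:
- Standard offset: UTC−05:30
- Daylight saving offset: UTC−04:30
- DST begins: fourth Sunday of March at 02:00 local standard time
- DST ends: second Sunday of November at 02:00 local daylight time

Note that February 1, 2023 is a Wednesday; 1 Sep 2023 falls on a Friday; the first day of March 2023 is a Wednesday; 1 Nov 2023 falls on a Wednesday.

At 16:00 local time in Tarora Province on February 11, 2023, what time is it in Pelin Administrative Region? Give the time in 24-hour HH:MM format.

1 February 2023 is a Wednesday, so the first Monday is February 6.
1 September 2023 is a Friday, so Sundays fall on 3, 10, 17, 24; the last is September 24.
February 11, 2023 falls between 6 February and 24 September, so daylight saving is in effect and Tarora Province is at UTC−09:30.
16:00 Tarora Province + 9h30m = 01:30 UTC (rolling into the next day, 12 February 2023).
1 March 2023 is a Wednesday, so the first Sunday is March 5 and the fourth is March 26.
1 November 2023 is a Wednesday, so the first Sunday is November 5 and the second is November 12.
At the standard offset (UTC−05:30), 01:30 UTC − 5h30m = 20:00 Pelin Administrative Region standard time (rolling into the previous day, 11 February 2023).
The standard-time date in Pelin Administrative Region, February 11, 2023, does not fall between 26 March and 12 November, so daylight saving is not in effect and Pelin Administrative Region is at UTC−05:30.
01:30 UTC − 5h30m = 20:00 Pelin Administrative Region (rolling into the previous day, 11 February 2023).

20:00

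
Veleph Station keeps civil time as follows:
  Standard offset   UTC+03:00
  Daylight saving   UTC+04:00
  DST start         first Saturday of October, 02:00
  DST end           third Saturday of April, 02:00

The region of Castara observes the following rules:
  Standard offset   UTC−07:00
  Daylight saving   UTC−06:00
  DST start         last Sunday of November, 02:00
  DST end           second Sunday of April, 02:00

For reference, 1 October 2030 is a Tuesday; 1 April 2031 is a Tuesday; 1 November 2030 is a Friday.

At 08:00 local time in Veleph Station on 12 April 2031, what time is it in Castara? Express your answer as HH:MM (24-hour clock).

22:00

1 October 2030 is a Tuesday, so the first Saturday is October 5.
1 April 2031 is a Tuesday, so the first Saturday is April 5 and the third is April 19.
12 April 2031 falls between 5 October 2030 and 19 April 2031, so daylight saving is in effect and Veleph Station is at UTC+04:00.
08:00 Veleph Station − 4h = 04:00 UTC.
1 November 2030 is a Friday, so Sundays fall on 3, 10, 17, 24; the last is November 24.
1 April 2031 is a Tuesday, so the first Sunday is April 6 and the second is April 13.
At the standard offset (UTC−07:00), 04:00 UTC − 7h = 21:00 Castara standard time (rolling into the previous day, 11 April 2031).
The standard-time date in Castara, 11 April 2031, lies within the daylight-saving period (24 November 2030 – 13 April 2031), so Castara is on daylight time, UTC−06:00.
04:00 UTC − 6h = 22:00 Castara (rolling into the previous day, 11 April 2031).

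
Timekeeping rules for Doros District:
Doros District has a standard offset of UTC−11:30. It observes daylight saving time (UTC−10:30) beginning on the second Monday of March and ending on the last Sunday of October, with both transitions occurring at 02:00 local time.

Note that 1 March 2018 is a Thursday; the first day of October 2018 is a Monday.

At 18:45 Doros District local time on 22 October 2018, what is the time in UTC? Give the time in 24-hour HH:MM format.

1 March 2018 is a Thursday, so the first Monday is March 5 and the second is March 12.
1 October 2018 is a Monday, so Sundays fall on 7, 14, 21, 28; the last is October 28.
Daylight saving runs 12 March – 28 October; 22 October 2018 is inside that window, so Doros District is at UTC−10:30.
18:45 local + 10h30m = 05:15 UTC (rolling into the next day, 23 October 2018).

05:15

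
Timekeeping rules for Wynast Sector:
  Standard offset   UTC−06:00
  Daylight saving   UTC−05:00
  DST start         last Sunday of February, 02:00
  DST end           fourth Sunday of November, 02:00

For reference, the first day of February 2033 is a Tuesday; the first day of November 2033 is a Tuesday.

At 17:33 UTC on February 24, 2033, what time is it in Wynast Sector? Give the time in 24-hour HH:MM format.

1 February 2033 is a Tuesday, so Sundays fall on 6, 13, 20, 27; the last is February 27.
1 November 2033 is a Tuesday, so the first Sunday is November 6 and the fourth is November 27.
At the standard offset (UTC−06:00), 17:33 UTC − 6h = 11:33 Wynast Sector standard time.
The standard-time date in Wynast Sector, February 24, 2033, is outside the daylight-saving period (27 February – 27 November), so Wynast Sector is on standard time, UTC−06:00.
17:33 UTC − 6h = 11:33 local.

11:33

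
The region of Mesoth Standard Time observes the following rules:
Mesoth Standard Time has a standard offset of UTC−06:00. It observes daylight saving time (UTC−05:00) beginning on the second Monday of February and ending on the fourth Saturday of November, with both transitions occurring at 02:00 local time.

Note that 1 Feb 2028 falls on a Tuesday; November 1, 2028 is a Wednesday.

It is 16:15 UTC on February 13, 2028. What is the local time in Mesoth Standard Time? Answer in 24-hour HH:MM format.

1 February 2028 is a Tuesday, so the first Monday is February 7 and the second is February 14.
1 November 2028 is a Wednesday, so the first Saturday is November 4 and the fourth is November 25.
At the standard offset (UTC−06:00), 16:15 UTC − 6h = 10:15 Mesoth Standard Time standard time.
The standard-time date in Mesoth Standard Time, February 13, 2028, is outside the daylight-saving period (14 February – 25 November), so Mesoth Standard Time is on standard time, UTC−06:00.
16:15 UTC − 6h = 10:15 local.

10:15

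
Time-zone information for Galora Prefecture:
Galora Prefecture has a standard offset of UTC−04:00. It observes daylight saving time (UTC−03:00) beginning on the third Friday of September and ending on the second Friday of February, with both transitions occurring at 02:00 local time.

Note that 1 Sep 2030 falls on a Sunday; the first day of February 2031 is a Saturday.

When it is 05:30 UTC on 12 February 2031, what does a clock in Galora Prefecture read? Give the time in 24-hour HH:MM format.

02:30

1 September 2030 is a Sunday, so the first Friday is September 6 and the third is September 20.
1 February 2031 is a Saturday, so the first Friday is February 7 and the second is February 14.
At the standard offset (UTC−04:00), 05:30 UTC − 4h = 01:30 Galora Prefecture standard time.
The standard-time date in Galora Prefecture, 12 February 2031, falls between 20 September 2030 and 14 February 2031, so daylight saving is in effect and Galora Prefecture is at UTC−03:00.
05:30 UTC − 3h = 02:30 local.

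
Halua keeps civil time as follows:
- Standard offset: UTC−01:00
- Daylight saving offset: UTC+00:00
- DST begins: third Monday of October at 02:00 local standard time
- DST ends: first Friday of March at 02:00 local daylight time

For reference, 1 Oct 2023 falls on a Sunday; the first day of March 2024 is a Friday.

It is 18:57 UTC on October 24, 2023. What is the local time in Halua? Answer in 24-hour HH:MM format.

1 October 2023 is a Sunday, so the first Monday is October 2 and the third is October 16.
1 March 2024 is a Friday, so the first Friday is March 1.
At the standard offset (UTC−01:00), 18:57 UTC − 1h = 17:57 Halua standard time.
The standard-time date in Halua, October 24, 2023, falls between 16 October 2023 and 1 March 2024, so daylight saving is in effect and Halua is at UTC+00:00.
18:57 UTC + 0h = 18:57 local.

18:57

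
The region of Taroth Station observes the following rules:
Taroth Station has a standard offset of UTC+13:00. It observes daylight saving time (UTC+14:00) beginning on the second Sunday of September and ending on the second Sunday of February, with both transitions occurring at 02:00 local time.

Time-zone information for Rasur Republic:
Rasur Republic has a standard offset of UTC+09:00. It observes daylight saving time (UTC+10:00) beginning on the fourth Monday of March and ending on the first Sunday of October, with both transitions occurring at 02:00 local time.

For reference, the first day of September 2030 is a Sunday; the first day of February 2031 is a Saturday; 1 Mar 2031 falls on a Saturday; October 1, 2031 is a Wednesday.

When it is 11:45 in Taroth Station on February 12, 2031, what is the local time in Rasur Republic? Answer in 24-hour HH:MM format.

1 September 2030 is a Sunday, so the first Sunday is September 1 and the second is September 8.
1 February 2031 is a Saturday, so the first Sunday is February 2 and the second is February 9.
February 12, 2031 is outside the daylight-saving period (8 September 2030 – 9 February 2031), so Taroth Station is on standard time, UTC+13:00.
11:45 Taroth Station − 13h = 22:45 UTC (rolling into the previous day, 11 February 2031).
1 March 2031 is a Saturday, so the first Monday is March 3 and the fourth is March 24.
1 October 2031 is a Wednesday, so the first Sunday is October 5.
At the standard offset (UTC+09:00), 22:45 UTC + 9h = 07:45 Rasur Republic standard time (rolling into the next day, 12 February 2031).
The standard-time date in Rasur Republic, February 12, 2031, is outside the daylight-saving period (24 March – 5 October), so Rasur Republic is on standard time, UTC+09:00.
22:45 UTC + 9h = 07:45 Rasur Republic (rolling into the next day, 12 February 2031).

07:45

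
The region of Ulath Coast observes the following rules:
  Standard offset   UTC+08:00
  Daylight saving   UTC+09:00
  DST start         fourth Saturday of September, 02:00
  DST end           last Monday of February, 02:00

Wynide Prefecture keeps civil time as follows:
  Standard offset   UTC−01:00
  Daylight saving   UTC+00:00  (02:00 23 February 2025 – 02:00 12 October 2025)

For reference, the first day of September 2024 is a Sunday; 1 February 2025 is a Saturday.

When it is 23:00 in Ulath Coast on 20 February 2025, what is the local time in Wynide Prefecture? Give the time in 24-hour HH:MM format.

13:00

1 September 2024 is a Sunday, so the first Saturday is September 7 and the fourth is September 28.
1 February 2025 is a Saturday, so Mondays fall on 3, 10, 17, 24; the last is February 24.
20 February 2025 lies within the daylight-saving period (28 September 2024 – 24 February 2025), so Ulath Coast is on daylight time, UTC+09:00.
23:00 Ulath Coast − 9h = 14:00 UTC.
At the standard offset (UTC−01:00), 14:00 UTC − 1h = 13:00 Wynide Prefecture standard time.
The standard-time date in Wynide Prefecture, 20 February 2025, does not fall between 23 February and 12 October, so daylight saving is not in effect and Wynide Prefecture is at UTC−01:00.
14:00 UTC − 1h = 13:00 Wynide Prefecture.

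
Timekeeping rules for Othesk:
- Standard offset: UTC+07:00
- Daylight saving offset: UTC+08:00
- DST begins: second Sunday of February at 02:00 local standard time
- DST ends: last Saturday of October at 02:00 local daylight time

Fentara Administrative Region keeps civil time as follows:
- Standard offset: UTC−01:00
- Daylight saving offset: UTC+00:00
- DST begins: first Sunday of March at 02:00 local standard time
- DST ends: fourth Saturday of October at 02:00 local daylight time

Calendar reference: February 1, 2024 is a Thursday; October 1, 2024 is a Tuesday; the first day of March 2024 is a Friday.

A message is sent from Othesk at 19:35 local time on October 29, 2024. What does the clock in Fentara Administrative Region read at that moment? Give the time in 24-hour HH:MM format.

11:35

1 February 2024 is a Thursday, so the first Sunday is February 4 and the second is February 11.
1 October 2024 is a Tuesday, so Saturdays fall on 5, 12, 19, 26; the last is October 26.
Daylight saving runs 11 February – 26 October; October 29, 2024 is outside that window, so Othesk is on standard time at UTC+07:00.
19:35 Othesk − 7h = 12:35 UTC.
1 March 2024 is a Friday, so the first Sunday is March 3.
1 October 2024 is a Tuesday, so the first Saturday is October 5 and the fourth is October 26.
At the standard offset (UTC−01:00), 12:35 UTC − 1h = 11:35 Fentara Administrative Region standard time.
The standard-time date in Fentara Administrative Region, October 29, 2024, is outside the daylight-saving period (3 March – 26 October), so Fentara Administrative Region is on standard time, UTC−01:00.
12:35 UTC − 1h = 11:35 Fentara Administrative Region.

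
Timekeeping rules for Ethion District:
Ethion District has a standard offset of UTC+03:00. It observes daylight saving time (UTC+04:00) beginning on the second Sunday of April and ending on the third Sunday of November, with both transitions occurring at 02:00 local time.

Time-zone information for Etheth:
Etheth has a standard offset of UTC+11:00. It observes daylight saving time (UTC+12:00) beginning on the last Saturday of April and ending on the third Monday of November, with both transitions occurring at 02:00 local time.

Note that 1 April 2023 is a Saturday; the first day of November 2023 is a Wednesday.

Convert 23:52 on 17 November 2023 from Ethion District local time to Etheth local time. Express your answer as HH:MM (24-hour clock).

1 April 2023 is a Saturday, so the first Sunday is April 2 and the second is April 9.
1 November 2023 is a Wednesday, so the first Sunday is November 5 and the third is November 19.
17 November 2023 lies within the daylight-saving period (9 April – 19 November), so Ethion District is on daylight time, UTC+04:00.
23:52 Ethion District − 4h = 19:52 UTC.
1 April 2023 is a Saturday, so Saturdays fall on 1, 8, 15, 22, 29; the last is April 29.
1 November 2023 is a Wednesday, so the first Monday is November 6 and the third is November 20.
At the standard offset (UTC+11:00), 19:52 UTC + 11h = 06:52 Etheth standard time (rolling into the next day, 18 November 2023).
The standard-time date in Etheth, 18 November 2023, falls between 29 April and 20 November, so daylight saving is in effect and Etheth is at UTC+12:00.
19:52 UTC + 12h = 07:52 Etheth (rolling into the next day, 18 November 2023).

07:52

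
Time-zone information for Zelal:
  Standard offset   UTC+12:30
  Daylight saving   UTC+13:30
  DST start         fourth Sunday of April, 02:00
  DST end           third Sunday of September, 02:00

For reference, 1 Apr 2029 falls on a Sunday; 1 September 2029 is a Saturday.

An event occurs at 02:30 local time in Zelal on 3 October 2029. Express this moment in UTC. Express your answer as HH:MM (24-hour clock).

14:00

1 April 2029 is a Sunday, so the first Sunday is April 1 and the fourth is April 22.
1 September 2029 is a Saturday, so the first Sunday is September 2 and the third is September 16.
Daylight saving runs 22 April – 16 September; 3 October 2029 is outside that window, so Zelal is on standard time at UTC+12:30.
02:30 local − 12h30m = 14:00 UTC (rolling into the previous day, 2 October 2029).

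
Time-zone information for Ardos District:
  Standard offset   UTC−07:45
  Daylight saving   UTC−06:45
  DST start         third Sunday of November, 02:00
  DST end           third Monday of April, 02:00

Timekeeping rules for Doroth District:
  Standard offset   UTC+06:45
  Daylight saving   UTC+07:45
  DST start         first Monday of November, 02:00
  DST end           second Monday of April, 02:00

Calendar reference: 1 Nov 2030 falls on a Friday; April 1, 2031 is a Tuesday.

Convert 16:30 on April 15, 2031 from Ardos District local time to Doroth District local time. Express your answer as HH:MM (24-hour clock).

1 November 2030 is a Friday, so the first Sunday is November 3 and the third is November 17.
1 April 2031 is a Tuesday, so the first Monday is April 7 and the third is April 21.
April 15, 2031 lies within the daylight-saving period (17 November 2030 – 21 April 2031), so Ardos District is on daylight time, UTC−06:45.
16:30 Ardos District + 6h45m = 23:15 UTC.
1 November 2030 is a Friday, so the first Monday is November 4.
1 April 2031 is a Tuesday, so the first Monday is April 7 and the second is April 14.
At the standard offset (UTC+06:45), 23:15 UTC + 6h45m = 06:00 Doroth District standard time (rolling into the next day, 16 April 2031).
The standard-time date in Doroth District, April 16, 2031, does not fall between 4 November 2030 and 14 April 2031, so daylight saving is not in effect and Doroth District is at UTC+06:45.
23:15 UTC + 6h45m = 06:00 Doroth District (rolling into the next day, 16 April 2031).

06:00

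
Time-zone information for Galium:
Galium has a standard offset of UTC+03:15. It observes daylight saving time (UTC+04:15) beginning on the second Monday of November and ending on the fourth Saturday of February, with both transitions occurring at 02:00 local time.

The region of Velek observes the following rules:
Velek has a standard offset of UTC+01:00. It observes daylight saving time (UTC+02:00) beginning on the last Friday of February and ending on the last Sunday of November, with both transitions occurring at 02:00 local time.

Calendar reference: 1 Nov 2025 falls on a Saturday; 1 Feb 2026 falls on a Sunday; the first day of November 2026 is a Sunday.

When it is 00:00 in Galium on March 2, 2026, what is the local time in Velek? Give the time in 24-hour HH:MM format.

1 November 2025 is a Saturday, so the first Monday is November 3 and the second is November 10.
1 February 2026 is a Sunday, so the first Saturday is February 7 and the fourth is February 28.
March 2, 2026 does not fall between 10 November 2025 and 28 February 2026, so daylight saving is not in effect and Galium is at UTC+03:15.
00:00 Galium − 3h15m = 20:45 UTC (rolling into the previous day, 1 March 2026).
1 February 2026 is a Sunday, so Fridays fall on 6, 13, 20, 27; the last is February 27.
1 November 2026 is a Sunday, so Sundays fall on 1, 8, 15, 22, 29; the last is November 29.
At the standard offset (UTC+01:00), 20:45 UTC + 1h = 21:45 Velek standard time.
The standard-time date in Velek, March 1, 2026, falls between 27 February and 29 November, so daylight saving is in effect and Velek is at UTC+02:00.
20:45 UTC + 2h = 22:45 Velek.

22:45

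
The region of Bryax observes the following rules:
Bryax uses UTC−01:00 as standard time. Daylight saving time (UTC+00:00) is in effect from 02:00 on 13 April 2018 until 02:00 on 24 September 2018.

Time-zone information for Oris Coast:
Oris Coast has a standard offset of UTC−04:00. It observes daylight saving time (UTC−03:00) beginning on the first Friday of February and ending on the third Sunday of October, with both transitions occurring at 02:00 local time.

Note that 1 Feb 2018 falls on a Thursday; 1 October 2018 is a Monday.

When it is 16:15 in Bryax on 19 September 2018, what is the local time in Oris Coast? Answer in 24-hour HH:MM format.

13:15

19 September 2018 falls between 13 April and 24 September, so daylight saving is in effect and Bryax is at UTC+00:00.
16:15 Bryax − 0h = 16:15 UTC.
1 February 2018 is a Thursday, so the first Friday is February 2.
1 October 2018 is a Monday, so the first Sunday is October 7 and the third is October 21.
At the standard offset (UTC−04:00), 16:15 UTC − 4h = 12:15 Oris Coast standard time.
The standard-time date in Oris Coast, 19 September 2018, lies within the daylight-saving period (2 February – 21 October), so Oris Coast is on daylight time, UTC−03:00.
16:15 UTC − 3h = 13:15 Oris Coast.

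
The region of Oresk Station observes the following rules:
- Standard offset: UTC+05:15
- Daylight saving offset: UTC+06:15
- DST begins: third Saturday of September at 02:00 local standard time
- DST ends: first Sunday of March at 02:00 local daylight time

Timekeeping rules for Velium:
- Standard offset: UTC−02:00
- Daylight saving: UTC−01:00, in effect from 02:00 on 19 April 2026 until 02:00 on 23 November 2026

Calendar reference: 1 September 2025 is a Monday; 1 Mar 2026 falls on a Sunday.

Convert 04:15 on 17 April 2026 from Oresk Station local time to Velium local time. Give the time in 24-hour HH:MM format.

1 September 2025 is a Monday, so the first Saturday is September 6 and the third is September 20.
1 March 2026 is a Sunday, so the first Sunday is March 1.
17 April 2026 is outside the daylight-saving period (20 September 2025 – 1 March 2026), so Oresk Station is on standard time, UTC+05:15.
04:15 Oresk Station − 5h15m = 23:00 UTC (rolling into the previous day, 16 April 2026).
At the standard offset (UTC−02:00), 23:00 UTC − 2h = 21:00 Velium standard time.
The standard-time date in Velium, 16 April 2026, is outside the daylight-saving period (19 April – 23 November), so Velium is on standard time, UTC−02:00.
23:00 UTC − 2h = 21:00 Velium.

21:00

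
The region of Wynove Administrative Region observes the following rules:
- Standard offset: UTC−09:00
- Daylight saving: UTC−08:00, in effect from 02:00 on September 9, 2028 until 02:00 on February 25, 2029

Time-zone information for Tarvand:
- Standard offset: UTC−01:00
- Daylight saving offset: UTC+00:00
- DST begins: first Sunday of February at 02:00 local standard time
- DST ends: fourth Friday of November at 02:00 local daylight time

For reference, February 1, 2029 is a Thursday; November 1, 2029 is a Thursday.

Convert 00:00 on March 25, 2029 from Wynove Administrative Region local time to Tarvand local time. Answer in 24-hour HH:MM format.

Daylight saving runs 9 September 2028 – 25 February 2029; March 25, 2029 is outside that window, so Wynove Administrative Region is on standard time at UTC−09:00.
00:00 Wynove Administrative Region + 9h = 09:00 UTC.
1 February 2029 is a Thursday, so the first Sunday is February 4.
1 November 2029 is a Thursday, so the first Friday is November 2 and the fourth is November 23.
At the standard offset (UTC−01:00), 09:00 UTC − 1h = 08:00 Tarvand standard time.
The standard-time date in Tarvand, March 25, 2029, lies within the daylight-saving period (4 February – 23 November), so Tarvand is on daylight time, UTC+00:00.
09:00 UTC + 0h = 09:00 Tarvand.

09:00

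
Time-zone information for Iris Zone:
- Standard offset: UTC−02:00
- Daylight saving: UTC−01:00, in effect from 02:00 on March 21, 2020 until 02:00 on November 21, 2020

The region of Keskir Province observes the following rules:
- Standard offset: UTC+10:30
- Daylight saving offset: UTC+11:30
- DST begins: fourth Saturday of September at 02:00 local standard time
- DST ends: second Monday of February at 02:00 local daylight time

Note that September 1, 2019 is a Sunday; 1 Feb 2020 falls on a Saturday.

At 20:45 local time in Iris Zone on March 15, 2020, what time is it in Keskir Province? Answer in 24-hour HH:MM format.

Daylight saving runs 21 March – 21 November; March 15, 2020 is outside that window, so Iris Zone is on standard time at UTC−02:00.
20:45 Iris Zone + 2h = 22:45 UTC.
1 September 2019 is a Sunday, so the first Saturday is September 7 and the fourth is September 28.
1 February 2020 is a Saturday, so the first Monday is February 3 and the second is February 10.
At the standard offset (UTC+10:30), 22:45 UTC + 10h30m = 09:15 Keskir Province standard time (rolling into the next day, 16 March 2020).
The standard-time date in Keskir Province, March 16, 2020, does not fall between 28 September 2019 and 10 February 2020, so daylight saving is not in effect and Keskir Province is at UTC+10:30.
22:45 UTC + 10h30m = 09:15 Keskir Province (rolling into the next day, 16 March 2020).

09:15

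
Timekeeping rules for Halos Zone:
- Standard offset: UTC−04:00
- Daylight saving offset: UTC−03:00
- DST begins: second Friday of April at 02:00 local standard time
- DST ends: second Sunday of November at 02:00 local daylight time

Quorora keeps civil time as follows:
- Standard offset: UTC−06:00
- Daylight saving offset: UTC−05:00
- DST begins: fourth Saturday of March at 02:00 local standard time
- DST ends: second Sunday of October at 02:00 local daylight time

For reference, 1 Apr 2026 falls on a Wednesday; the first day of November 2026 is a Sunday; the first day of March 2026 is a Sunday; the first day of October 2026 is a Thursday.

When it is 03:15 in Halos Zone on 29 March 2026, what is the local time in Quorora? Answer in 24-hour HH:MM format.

1 April 2026 is a Wednesday, so the first Friday is April 3 and the second is April 10.
1 November 2026 is a Sunday, so the first Sunday is November 1 and the second is November 8.
Daylight saving runs 10 April – 8 November; 29 March 2026 is outside that window, so Halos Zone is on standard time at UTC−04:00.
03:15 Halos Zone + 4h = 07:15 UTC.
1 March 2026 is a Sunday, so the first Saturday is March 7 and the fourth is March 28.
1 October 2026 is a Thursday, so the first Sunday is October 4 and the second is October 11.
At the standard offset (UTC−06:00), 07:15 UTC − 6h = 01:15 Quorora standard time.
The standard-time date in Quorora, 29 March 2026, lies within the daylight-saving period (28 March – 11 October), so Quorora is on daylight time, UTC−05:00.
07:15 UTC − 5h = 02:15 Quorora.

02:15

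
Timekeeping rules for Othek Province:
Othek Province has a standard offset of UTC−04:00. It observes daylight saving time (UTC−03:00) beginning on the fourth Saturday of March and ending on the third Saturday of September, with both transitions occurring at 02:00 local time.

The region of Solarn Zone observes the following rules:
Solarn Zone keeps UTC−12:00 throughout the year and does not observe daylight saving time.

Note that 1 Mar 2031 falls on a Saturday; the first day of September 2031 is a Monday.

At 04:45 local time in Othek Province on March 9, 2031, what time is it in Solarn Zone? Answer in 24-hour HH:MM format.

20:45

1 March 2031 is a Saturday, so the first Saturday is March 1 and the fourth is March 22.
1 September 2031 is a Monday, so the first Saturday is September 6 and the third is September 20.
Daylight saving runs 22 March – 20 September; March 9, 2031 is outside that window, so Othek Province is on standard time at UTC−04:00.
04:45 Othek Province + 4h = 08:45 UTC.
Solarn Zone has no daylight saving, so its offset is UTC−12:00 year-round.
08:45 UTC − 12h = 20:45 Solarn Zone (rolling into the previous day, 8 March 2031).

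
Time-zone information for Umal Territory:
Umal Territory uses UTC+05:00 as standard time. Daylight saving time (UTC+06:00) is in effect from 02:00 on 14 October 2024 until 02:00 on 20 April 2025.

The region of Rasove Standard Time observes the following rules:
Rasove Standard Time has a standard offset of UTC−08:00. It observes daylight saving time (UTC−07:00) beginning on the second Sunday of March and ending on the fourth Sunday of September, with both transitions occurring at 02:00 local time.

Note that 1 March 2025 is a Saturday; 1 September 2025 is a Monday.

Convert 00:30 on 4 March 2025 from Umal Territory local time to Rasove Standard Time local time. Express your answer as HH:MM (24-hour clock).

10:30

4 March 2025 falls between 14 October 2024 and 20 April 2025, so daylight saving is in effect and Umal Territory is at UTC+06:00.
00:30 Umal Territory − 6h = 18:30 UTC (rolling into the previous day, 3 March 2025).
1 March 2025 is a Saturday, so the first Sunday is March 2 and the second is March 9.
1 September 2025 is a Monday, so the first Sunday is September 7 and the fourth is September 28.
At the standard offset (UTC−08:00), 18:30 UTC − 8h = 10:30 Rasove Standard Time standard time.
Daylight saving runs 9 March – 28 September; the standard-time date in Rasove Standard Time, 3 March 2025, is outside that window, so Rasove Standard Time is on standard time at UTC−08:00.
18:30 UTC − 8h = 10:30 Rasove Standard Time.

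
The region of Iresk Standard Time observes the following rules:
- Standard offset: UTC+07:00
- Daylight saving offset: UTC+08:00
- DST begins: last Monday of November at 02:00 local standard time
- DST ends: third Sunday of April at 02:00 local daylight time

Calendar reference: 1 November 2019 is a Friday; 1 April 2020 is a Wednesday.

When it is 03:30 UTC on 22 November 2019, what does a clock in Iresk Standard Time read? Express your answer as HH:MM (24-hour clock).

1 November 2019 is a Friday, so Mondays fall on 4, 11, 18, 25; the last is November 25.
1 April 2020 is a Wednesday, so the first Sunday is April 5 and the third is April 19.
At the standard offset (UTC+07:00), 03:30 UTC + 7h = 10:30 Iresk Standard Time standard time.
Daylight saving runs 25 November 2019 – 19 April 2020; the standard-time date in Iresk Standard Time, 22 November 2019, is outside that window, so Iresk Standard Time is on standard time at UTC+07:00.
03:30 UTC + 7h = 10:30 local.

10:30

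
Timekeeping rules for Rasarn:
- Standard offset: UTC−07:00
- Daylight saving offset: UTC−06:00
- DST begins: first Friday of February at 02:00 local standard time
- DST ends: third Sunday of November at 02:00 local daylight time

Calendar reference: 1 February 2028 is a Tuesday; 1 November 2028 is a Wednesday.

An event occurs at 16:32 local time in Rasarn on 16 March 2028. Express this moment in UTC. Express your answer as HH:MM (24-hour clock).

1 February 2028 is a Tuesday, so the first Friday is February 4.
1 November 2028 is a Wednesday, so the first Sunday is November 5 and the third is November 19.
16 March 2028 falls between 4 February and 19 November, so daylight saving is in effect and Rasarn is at UTC−06:00.
16:32 local + 6h = 22:32 UTC.

22:32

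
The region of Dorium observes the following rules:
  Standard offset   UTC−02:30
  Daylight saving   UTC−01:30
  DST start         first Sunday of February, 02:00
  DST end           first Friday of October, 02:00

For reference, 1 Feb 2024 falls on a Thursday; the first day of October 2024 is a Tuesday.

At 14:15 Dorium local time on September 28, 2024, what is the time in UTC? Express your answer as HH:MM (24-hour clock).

1 February 2024 is a Thursday, so the first Sunday is February 4.
1 October 2024 is a Tuesday, so the first Friday is October 4.
Daylight saving runs 4 February – 4 October; September 28, 2024 is inside that window, so Dorium is at UTC−01:30.
14:15 local + 1h30m = 15:45 UTC.

15:45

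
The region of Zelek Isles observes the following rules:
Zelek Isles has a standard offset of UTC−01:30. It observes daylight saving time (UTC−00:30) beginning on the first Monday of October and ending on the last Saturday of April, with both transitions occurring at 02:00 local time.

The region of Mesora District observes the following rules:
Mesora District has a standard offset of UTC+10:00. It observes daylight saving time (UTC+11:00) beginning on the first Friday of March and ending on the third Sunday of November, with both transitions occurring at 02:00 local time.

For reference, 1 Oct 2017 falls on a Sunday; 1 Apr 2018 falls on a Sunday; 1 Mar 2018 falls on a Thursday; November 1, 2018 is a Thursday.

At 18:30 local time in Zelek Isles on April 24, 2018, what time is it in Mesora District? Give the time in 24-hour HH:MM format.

06:00

1 October 2017 is a Sunday, so the first Monday is October 2.
1 April 2018 is a Sunday, so Saturdays fall on 7, 14, 21, 28; the last is April 28.
April 24, 2018 lies within the daylight-saving period (2 October 2017 – 28 April 2018), so Zelek Isles is on daylight time, UTC−00:30.
18:30 Zelek Isles + 0h30m = 19:00 UTC.
1 March 2018 is a Thursday, so the first Friday is March 2.
1 November 2018 is a Thursday, so the first Sunday is November 4 and the third is November 18.
At the standard offset (UTC+10:00), 19:00 UTC + 10h = 05:00 Mesora District standard time (rolling into the next day, 25 April 2018).
The standard-time date in Mesora District, April 25, 2018, falls between 2 March and 18 November, so daylight saving is in effect and Mesora District is at UTC+11:00.
19:00 UTC + 11h = 06:00 Mesora District (rolling into the next day, 25 April 2018).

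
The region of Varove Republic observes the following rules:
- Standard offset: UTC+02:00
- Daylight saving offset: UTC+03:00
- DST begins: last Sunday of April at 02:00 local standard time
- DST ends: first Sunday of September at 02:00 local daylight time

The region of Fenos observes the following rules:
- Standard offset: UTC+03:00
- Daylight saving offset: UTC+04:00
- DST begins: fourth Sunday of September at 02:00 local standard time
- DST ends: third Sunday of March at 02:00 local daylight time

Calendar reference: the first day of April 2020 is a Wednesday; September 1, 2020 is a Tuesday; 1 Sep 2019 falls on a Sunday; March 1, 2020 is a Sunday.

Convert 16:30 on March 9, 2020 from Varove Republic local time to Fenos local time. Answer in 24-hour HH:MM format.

1 April 2020 is a Wednesday, so Sundays fall on 5, 12, 19, 26; the last is April 26.
1 September 2020 is a Tuesday, so the first Sunday is September 6.
Daylight saving runs 26 April – 6 September; March 9, 2020 is outside that window, so Varove Republic is on standard time at UTC+02:00.
16:30 Varove Republic − 2h = 14:30 UTC.
1 September 2019 is a Sunday, so the first Sunday is September 1 and the fourth is September 22.
1 March 2020 is a Sunday, so the first Sunday is March 1 and the third is March 15.
At the standard offset (UTC+03:00), 14:30 UTC + 3h = 17:30 Fenos standard time.
Daylight saving runs 22 September 2019 – 15 March 2020; the standard-time date in Fenos, March 9, 2020, is inside that window, so Fenos is at UTC+04:00.
14:30 UTC + 4h = 18:30 Fenos.

18:30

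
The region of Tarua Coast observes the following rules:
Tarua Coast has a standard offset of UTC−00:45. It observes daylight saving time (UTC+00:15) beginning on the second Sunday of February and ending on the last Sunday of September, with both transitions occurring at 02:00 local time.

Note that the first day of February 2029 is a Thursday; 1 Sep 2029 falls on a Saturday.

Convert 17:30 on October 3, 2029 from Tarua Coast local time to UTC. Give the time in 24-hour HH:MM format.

18:15

1 February 2029 is a Thursday, so the first Sunday is February 4 and the second is February 11.
1 September 2029 is a Saturday, so Sundays fall on 2, 9, 16, 23, 30; the last is September 30.
October 3, 2029 does not fall between 11 February and 30 September, so daylight saving is not in effect and Tarua Coast is at UTC−00:45.
17:30 local + 0h45m = 18:15 UTC.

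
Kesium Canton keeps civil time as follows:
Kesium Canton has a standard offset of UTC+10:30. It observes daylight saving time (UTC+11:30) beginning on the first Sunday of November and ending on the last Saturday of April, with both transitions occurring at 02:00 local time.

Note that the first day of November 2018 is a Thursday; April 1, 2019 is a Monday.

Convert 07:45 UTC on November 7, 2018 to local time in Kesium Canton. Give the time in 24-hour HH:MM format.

19:15

1 November 2018 is a Thursday, so the first Sunday is November 4.
1 April 2019 is a Monday, so Saturdays fall on 6, 13, 20, 27; the last is April 27.
At the standard offset (UTC+10:30), 07:45 UTC + 10h30m = 18:15 Kesium Canton standard time.
The standard-time date in Kesium Canton, November 7, 2018, falls between 4 November 2018 and 27 April 2019, so daylight saving is in effect and Kesium Canton is at UTC+11:30.
07:45 UTC + 11h30m = 19:15 local.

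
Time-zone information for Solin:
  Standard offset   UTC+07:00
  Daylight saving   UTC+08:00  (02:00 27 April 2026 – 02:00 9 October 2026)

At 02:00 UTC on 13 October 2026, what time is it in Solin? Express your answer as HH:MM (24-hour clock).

09:00

At the standard offset (UTC+07:00), 02:00 UTC + 7h = 09:00 Solin standard time.
Daylight saving runs 27 April – 9 October; the standard-time date in Solin, 13 October 2026, is outside that window, so Solin is on standard time at UTC+07:00.
02:00 UTC + 7h = 09:00 local.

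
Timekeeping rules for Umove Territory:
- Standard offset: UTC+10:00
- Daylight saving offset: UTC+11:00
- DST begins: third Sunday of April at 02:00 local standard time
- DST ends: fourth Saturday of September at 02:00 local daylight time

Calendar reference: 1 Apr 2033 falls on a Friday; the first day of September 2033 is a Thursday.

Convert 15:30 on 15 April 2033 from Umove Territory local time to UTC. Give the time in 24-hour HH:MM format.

05:30

1 April 2033 is a Friday, so the first Sunday is April 3 and the third is April 17.
1 September 2033 is a Thursday, so the first Saturday is September 3 and the fourth is September 24.
15 April 2033 is outside the daylight-saving period (17 April – 24 September), so Umove Territory is on standard time, UTC+10:00.
15:30 local − 10h = 05:30 UTC.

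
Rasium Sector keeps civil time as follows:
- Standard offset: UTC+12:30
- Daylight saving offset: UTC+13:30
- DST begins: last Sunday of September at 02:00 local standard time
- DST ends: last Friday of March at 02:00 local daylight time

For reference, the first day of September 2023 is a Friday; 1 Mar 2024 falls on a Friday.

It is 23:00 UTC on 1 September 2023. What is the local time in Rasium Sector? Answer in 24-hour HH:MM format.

1 September 2023 is a Friday, so Sundays fall on 3, 10, 17, 24; the last is September 24.
1 March 2024 is a Friday, so Fridays fall on 1, 8, 15, 22, 29; the last is March 29.
At the standard offset (UTC+12:30), 23:00 UTC + 12h30m = 11:30 Rasium Sector standard time (rolling into the next day, 2 September 2023).
The standard-time date in Rasium Sector, 2 September 2023, does not fall between 24 September 2023 and 29 March 2024, so daylight saving is not in effect and Rasium Sector is at UTC+12:30.
23:00 UTC + 12h30m = 11:30 local (rolling into the next day, 2 September 2023).

11:30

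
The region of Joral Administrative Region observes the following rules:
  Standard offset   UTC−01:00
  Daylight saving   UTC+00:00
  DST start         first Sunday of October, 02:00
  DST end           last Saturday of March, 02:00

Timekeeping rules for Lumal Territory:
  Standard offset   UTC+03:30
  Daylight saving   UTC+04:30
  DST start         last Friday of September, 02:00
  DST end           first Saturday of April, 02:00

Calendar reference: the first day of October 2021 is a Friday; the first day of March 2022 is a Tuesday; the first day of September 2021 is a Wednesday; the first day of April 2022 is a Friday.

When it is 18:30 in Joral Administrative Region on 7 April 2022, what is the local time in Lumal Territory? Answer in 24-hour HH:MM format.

23:00

1 October 2021 is a Friday, so the first Sunday is October 3.
1 March 2022 is a Tuesday, so Saturdays fall on 5, 12, 19, 26; the last is March 26.
7 April 2022 does not fall between 3 October 2021 and 26 March 2022, so daylight saving is not in effect and Joral Administrative Region is at UTC−01:00.
18:30 Joral Administrative Region + 1h = 19:30 UTC.
1 September 2021 is a Wednesday, so Fridays fall on 3, 10, 17, 24; the last is September 24.
1 April 2022 is a Friday, so the first Saturday is April 2.
At the standard offset (UTC+03:30), 19:30 UTC + 3h30m = 23:00 Lumal Territory standard time.
The standard-time date in Lumal Territory, 7 April 2022, does not fall between 24 September 2021 and 2 April 2022, so daylight saving is not in effect and Lumal Territory is at UTC+03:30.
19:30 UTC + 3h30m = 23:00 Lumal Territory.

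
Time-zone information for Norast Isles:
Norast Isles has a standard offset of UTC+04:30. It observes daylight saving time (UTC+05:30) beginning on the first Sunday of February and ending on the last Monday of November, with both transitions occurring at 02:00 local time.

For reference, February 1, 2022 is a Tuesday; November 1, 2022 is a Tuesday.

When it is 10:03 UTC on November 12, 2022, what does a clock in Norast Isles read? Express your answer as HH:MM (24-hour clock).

15:33

1 February 2022 is a Tuesday, so the first Sunday is February 6.
1 November 2022 is a Tuesday, so Mondays fall on 7, 14, 21, 28; the last is November 28.
At the standard offset (UTC+04:30), 10:03 UTC + 4h30m = 14:33 Norast Isles standard time.
Daylight saving runs 6 February – 28 November; the standard-time date in Norast Isles, November 12, 2022, is inside that window, so Norast Isles is at UTC+05:30.
10:03 UTC + 5h30m = 15:33 local.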